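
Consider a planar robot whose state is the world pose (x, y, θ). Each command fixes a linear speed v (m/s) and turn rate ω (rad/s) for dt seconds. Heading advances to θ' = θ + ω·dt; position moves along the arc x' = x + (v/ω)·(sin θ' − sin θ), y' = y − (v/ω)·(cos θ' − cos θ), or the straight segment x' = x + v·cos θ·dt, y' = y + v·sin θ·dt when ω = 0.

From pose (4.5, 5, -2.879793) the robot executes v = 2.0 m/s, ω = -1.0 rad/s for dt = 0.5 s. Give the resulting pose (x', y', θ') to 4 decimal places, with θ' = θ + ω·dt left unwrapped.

θ' = -2.8798 + -1.0·0.5 = -3.3798
R = v/ω = 2.0/-1.0 = -2.0000
x' = 4.5 + -2.0000·(sin -3.3798 − sin -2.8798) = 3.5105
y' = 5 − -2.0000·(cos -3.3798 − cos -2.8798) = 4.9883

(3.5105, 4.9883, -3.3798)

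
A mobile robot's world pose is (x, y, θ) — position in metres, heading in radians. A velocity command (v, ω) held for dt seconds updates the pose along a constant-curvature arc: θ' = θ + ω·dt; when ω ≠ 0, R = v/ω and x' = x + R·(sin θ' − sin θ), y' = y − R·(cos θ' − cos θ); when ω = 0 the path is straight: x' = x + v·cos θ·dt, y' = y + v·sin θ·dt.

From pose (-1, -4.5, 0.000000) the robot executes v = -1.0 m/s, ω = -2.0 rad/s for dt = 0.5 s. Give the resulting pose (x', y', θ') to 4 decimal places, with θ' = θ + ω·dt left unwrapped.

θ' = 0.0000 + -2.0·0.5 = -1.0000
R = v/ω = -1.0/-2.0 = 0.5000
x' = -1 + 0.5000·(sin -1.0000 − sin 0.0000) = -1.4207
y' = -4.5 − 0.5000·(cos -1.0000 − cos 0.0000) = -4.2702

(-1.4207, -4.2702, -1.0000)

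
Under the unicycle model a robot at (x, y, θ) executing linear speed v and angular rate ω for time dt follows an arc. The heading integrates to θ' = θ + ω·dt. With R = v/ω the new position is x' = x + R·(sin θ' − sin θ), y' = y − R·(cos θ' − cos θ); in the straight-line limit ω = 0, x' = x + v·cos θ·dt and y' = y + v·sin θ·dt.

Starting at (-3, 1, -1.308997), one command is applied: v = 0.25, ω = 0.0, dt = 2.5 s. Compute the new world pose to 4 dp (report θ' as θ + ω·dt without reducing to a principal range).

θ' = -1.3090 + 0.0·2.5 = -1.3090
ω = 0 → straight: x' = -3 + 0.25·cos(-1.3090)·2.5 = -2.8382
y' = 1 + 0.25·sin(-1.3090)·2.5 = 0.3963

(-2.8382, 0.3963, -1.3090)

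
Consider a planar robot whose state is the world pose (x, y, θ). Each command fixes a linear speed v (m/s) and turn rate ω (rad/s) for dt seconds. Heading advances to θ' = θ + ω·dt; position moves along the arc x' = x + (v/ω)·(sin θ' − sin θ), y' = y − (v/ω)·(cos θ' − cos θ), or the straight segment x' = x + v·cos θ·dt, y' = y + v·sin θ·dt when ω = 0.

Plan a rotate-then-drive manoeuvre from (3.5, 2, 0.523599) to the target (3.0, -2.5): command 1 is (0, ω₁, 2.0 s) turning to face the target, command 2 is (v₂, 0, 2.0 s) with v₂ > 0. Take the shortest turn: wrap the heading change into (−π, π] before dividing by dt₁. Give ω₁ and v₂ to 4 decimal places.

ω₁ = -1.1025, v₂ = 2.2638

heading to target = atan2(-2.5−2, 3−3.5) = -1.6815
Δθ = wrap(-1.6815 − 0.5236) = -2.2051; ω₁ = Δθ/dt₁ = -1.1025
distance = √((3−3.5)² + (-2.5−2)²) = 4.5277; v₂ = distance/dt₂ = 2.2638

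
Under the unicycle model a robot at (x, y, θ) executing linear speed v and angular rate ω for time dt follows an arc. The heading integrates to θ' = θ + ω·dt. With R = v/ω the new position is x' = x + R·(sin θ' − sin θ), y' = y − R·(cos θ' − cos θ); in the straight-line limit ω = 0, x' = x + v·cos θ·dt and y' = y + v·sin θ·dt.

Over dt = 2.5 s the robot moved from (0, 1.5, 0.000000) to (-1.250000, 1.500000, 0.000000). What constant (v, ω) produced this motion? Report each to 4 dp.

v = -0.5000, ω = 0.0000

Δθ = 0.000000 − 0.000000 = 0.000000
ω = Δθ/dt = 0.000000/2.5 = 0.0000
ω = 0 → v = (Δx·cos θ + Δy·sin θ)/dt = -0.5000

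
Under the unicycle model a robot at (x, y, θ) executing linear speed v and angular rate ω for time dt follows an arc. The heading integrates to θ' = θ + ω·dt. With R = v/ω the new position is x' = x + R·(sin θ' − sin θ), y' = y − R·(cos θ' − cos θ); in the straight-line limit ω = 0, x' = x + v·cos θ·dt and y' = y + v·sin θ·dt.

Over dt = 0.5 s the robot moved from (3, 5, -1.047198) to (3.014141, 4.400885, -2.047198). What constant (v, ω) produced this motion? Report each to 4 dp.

Δθ = -2.047198 − -1.047198 = -1.000000
ω = Δθ/dt = -1.000000/0.5 = -2.0000
R = −Δy/(cos θ' − cos θ) = -0.6250
v = R·ω = -0.6250·-2.0000 = 1.2500

v = 1.2500, ω = -2.0000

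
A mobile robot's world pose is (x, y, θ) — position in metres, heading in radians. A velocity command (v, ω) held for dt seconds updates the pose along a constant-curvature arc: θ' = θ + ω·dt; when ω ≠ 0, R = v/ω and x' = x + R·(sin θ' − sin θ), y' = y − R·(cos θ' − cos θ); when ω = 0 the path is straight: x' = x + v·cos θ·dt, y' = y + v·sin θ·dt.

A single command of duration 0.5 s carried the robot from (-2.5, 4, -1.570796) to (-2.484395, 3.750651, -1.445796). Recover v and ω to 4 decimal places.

Δθ = -1.445796 − -1.570796 = 0.125000
ω = Δθ/dt = 0.125000/0.5 = 0.2500
R = −Δy/(cos θ' − cos θ) = 2.0000
v = R·ω = 2.0000·0.2500 = 0.5000

v = 0.5000, ω = 0.2500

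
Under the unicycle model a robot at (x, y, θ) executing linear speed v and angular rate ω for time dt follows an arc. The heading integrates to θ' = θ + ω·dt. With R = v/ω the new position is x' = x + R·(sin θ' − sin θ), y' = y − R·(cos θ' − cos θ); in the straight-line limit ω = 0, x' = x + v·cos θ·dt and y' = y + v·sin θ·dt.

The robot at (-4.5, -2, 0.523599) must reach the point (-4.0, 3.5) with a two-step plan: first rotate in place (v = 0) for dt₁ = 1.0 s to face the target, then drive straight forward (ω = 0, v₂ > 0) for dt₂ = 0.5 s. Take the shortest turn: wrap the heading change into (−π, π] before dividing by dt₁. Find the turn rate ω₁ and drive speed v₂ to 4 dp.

heading to target = atan2(3.5−-2, -4−-4.5) = 1.4801
Δθ = wrap(1.4801 − 0.5236) = 0.9565; ω₁ = Δθ/dt₁ = 0.9565
distance = √((-4−-4.5)² + (3.5−-2)²) = 5.5227; v₂ = distance/dt₂ = 11.0454

ω₁ = 0.9565, v₂ = 11.0454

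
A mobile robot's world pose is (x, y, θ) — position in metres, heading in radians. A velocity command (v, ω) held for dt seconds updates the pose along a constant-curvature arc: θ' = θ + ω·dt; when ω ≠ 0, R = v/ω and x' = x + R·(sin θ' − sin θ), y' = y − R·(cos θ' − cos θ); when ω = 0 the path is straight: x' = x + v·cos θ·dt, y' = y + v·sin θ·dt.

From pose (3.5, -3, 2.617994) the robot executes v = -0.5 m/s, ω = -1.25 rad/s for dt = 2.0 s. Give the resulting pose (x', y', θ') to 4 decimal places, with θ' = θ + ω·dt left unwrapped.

(3.3471, -3.7436, 0.1180)

θ' = 2.6180 + -1.25·2.0 = 0.1180
R = v/ω = -0.5/-1.25 = 0.4000
x' = 3.5 + 0.4000·(sin 0.1180 − sin 2.6180) = 3.3471
y' = -3 − 0.4000·(cos 0.1180 − cos 2.6180) = -3.7436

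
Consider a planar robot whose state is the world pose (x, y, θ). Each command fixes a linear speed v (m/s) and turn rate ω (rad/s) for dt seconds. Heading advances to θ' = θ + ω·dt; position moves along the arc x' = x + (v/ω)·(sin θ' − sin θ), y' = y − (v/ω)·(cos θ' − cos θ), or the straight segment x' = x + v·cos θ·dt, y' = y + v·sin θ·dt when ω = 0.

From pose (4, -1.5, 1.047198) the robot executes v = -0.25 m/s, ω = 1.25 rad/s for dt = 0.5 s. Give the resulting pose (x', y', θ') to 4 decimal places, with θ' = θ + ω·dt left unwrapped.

(3.9742, -1.6202, 1.6722)

θ' = 1.0472 + 1.25·0.5 = 1.6722
R = v/ω = -0.25/1.25 = -0.2000
x' = 4 + -0.2000·(sin 1.6722 − sin 1.0472) = 3.9742
y' = -1.5 − -0.2000·(cos 1.6722 − cos 1.0472) = -1.6202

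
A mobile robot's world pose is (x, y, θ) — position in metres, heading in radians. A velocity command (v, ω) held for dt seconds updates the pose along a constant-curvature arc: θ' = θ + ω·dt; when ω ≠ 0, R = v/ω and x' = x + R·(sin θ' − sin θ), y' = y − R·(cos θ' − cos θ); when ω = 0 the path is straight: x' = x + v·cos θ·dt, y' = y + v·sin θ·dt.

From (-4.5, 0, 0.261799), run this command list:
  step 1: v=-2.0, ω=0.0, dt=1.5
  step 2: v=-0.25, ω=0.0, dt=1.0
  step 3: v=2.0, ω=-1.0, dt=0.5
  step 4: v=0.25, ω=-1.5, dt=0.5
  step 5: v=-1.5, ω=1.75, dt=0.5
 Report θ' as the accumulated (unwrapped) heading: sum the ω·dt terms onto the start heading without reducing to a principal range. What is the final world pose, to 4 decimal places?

(-7.1688, -0.5197, -0.1132)

step 1: θ'=0.2618 (straight) → pose (-7.3978, -0.7765, 0.2618)
step 2: θ'=0.2618 (straight) → pose (-7.6393, -0.8412, 0.2618)
step 3: θ'=-0.2382 (R=-2.0000) → pose (-6.6497, -0.8295, -0.2382)
step 4: θ'=-0.9882 (R=-0.1667) → pose (-6.5499, -0.8997, -0.9882)
step 5: θ'=-0.1132 (R=-0.8571) → pose (-7.1688, -0.5197, -0.1132)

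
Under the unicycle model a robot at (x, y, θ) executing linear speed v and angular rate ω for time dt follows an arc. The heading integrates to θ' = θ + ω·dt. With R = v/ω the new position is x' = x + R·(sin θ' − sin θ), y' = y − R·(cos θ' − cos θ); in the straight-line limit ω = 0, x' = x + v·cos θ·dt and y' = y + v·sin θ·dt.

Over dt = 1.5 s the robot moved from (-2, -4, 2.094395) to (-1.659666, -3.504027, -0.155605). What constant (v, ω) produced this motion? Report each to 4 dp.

v = 0.5000, ω = -1.5000

Δθ = -0.155605 − 2.094395 = -2.250000
ω = Δθ/dt = -2.250000/1.5 = -1.5000
R = −Δy/(cos θ' − cos θ) = -0.3333
v = R·ω = -0.3333·-1.5000 = 0.5000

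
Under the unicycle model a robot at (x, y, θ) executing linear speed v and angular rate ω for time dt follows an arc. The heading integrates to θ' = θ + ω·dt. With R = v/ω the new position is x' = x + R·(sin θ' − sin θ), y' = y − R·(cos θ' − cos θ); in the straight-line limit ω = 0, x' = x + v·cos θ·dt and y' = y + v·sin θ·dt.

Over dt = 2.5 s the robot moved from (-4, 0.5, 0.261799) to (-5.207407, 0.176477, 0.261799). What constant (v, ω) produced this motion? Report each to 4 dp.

Δθ = 0.261799 − 0.261799 = 0.000000
ω = Δθ/dt = 0.000000/2.5 = 0.0000
ω = 0 → v = (Δx·cos θ + Δy·sin θ)/dt = -0.5000

v = -0.5000, ω = 0.0000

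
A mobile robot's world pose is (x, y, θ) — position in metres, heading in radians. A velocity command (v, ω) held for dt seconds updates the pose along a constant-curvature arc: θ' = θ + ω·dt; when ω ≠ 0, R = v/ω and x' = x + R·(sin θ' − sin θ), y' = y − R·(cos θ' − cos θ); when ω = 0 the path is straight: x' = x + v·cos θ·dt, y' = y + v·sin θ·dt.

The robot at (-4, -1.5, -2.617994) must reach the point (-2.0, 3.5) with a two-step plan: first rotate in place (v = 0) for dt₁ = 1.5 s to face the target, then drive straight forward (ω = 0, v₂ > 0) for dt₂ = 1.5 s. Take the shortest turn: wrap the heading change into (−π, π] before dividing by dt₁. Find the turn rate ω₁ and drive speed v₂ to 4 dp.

ω₁ = -1.6499, v₂ = 3.5901

heading to target = atan2(3.5−-1.5, -2−-4) = 1.1903
Δθ = wrap(1.1903 − -2.6180) = -2.4749; ω₁ = Δθ/dt₁ = -1.6499
distance = √((-2−-4)² + (3.5−-1.5)²) = 5.3852; v₂ = distance/dt₂ = 3.5901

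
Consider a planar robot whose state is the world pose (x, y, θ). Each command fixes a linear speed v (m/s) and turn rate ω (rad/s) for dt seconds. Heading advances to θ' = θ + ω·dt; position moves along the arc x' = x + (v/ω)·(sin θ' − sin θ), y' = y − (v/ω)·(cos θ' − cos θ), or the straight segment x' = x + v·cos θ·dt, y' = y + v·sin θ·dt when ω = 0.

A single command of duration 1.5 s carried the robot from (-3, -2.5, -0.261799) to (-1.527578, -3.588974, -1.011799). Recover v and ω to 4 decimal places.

v = 1.2500, ω = -0.5000

Δθ = -1.011799 − -0.261799 = -0.750000
ω = Δθ/dt = -0.750000/1.5 = -0.5000
R = Δx/(sin θ' − sin θ) = -2.5000
v = R·ω = -2.5000·-0.5000 = 1.2500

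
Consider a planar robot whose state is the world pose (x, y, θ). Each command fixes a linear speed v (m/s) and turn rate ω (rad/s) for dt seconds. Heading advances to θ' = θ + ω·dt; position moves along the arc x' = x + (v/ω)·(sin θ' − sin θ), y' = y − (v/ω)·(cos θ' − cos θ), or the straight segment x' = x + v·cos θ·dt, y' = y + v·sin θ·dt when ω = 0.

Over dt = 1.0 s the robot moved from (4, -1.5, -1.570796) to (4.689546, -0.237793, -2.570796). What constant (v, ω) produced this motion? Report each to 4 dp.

Δθ = -2.570796 − -1.570796 = -1.000000
ω = Δθ/dt = -1.000000/1.0 = -1.0000
R = −Δy/(cos θ' − cos θ) = 1.5000
v = R·ω = 1.5000·-1.0000 = -1.5000

v = -1.5000, ω = -1.0000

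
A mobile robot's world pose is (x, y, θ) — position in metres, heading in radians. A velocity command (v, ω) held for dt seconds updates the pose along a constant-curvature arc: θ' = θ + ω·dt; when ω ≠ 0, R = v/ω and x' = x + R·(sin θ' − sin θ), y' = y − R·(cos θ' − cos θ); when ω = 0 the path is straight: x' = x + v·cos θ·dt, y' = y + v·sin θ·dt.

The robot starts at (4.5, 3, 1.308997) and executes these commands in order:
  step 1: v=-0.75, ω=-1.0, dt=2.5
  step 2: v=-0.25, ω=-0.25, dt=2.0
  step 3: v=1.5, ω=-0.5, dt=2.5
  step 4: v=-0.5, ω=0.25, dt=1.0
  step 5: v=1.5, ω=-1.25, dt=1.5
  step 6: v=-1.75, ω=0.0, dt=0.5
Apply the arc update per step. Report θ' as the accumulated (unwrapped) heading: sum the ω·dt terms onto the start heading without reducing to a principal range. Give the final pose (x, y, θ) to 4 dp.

step 1: θ'=-1.1910 (R=0.7500) → pose (3.0790, 2.9161, -1.1910)
step 2: θ'=-1.6910 (R=1.0000) → pose (3.0150, 3.4067, -1.6910)
step 3: θ'=-2.9410 (R=-3.0000) → pose (0.6343, 0.8266, -2.9410)
step 4: θ'=-2.6910 (R=-2.0000) → pose (1.1068, 0.9861, -2.6910)
step 5: θ'=-4.5660 (R=-1.2000) → pose (-0.6029, 1.8913, -4.5660)
step 6: θ'=-4.5660 (straight) → pose (-0.4753, 1.0257, -4.5660)

(-0.4753, 1.0257, -4.5660)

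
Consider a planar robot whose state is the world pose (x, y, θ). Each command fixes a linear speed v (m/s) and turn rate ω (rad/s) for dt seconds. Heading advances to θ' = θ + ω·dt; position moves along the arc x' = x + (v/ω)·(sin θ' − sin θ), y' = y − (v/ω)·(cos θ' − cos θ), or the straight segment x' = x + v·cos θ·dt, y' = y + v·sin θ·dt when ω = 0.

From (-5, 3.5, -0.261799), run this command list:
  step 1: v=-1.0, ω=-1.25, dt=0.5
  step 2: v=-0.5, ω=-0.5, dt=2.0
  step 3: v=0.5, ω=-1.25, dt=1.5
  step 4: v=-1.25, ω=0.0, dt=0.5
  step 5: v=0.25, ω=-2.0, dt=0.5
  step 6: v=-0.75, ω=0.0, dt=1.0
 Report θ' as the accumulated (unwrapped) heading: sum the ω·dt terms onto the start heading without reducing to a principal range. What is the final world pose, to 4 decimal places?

step 1: θ'=-0.8868 (R=0.8000) → pose (-5.4130, 3.7672, -0.8868)
step 2: θ'=-1.8868 (R=1.0000) → pose (-5.5884, 4.7099, -1.8868)
step 3: θ'=-3.7618 (R=-0.4000) → pose (-6.2011, 4.5087, -3.7618)
step 4: θ'=-3.7618 (straight) → pose (-5.6925, 4.1454, -3.7618)
step 5: θ'=-4.7618 (R=-0.1250) → pose (-5.7447, 4.2533, -4.7618)
step 6: θ'=-4.7618 (straight) → pose (-5.7817, 3.5043, -4.7618)

(-5.7817, 3.5043, -4.7618)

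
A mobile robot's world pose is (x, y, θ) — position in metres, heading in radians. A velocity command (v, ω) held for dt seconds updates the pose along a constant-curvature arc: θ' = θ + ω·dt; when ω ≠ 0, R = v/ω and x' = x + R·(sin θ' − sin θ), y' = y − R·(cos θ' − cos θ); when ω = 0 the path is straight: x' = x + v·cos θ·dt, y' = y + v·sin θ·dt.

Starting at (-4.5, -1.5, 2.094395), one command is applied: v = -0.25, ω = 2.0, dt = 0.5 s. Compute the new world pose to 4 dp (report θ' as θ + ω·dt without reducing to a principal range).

(-4.3976, -1.5624, 3.0944)

θ' = 2.0944 + 2.0·0.5 = 3.0944
R = v/ω = -0.25/2.0 = -0.1250
x' = -4.5 + -0.1250·(sin 3.0944 − sin 2.0944) = -4.3976
y' = -1.5 − -0.1250·(cos 3.0944 − cos 2.0944) = -1.5624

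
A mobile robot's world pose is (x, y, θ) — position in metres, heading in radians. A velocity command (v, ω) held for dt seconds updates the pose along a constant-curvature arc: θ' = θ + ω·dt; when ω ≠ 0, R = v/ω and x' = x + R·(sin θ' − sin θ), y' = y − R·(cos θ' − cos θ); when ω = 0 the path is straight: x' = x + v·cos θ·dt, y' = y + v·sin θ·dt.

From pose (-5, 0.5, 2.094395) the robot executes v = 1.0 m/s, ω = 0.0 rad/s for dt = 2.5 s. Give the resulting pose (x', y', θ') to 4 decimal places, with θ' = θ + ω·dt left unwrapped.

(-6.2500, 2.6651, 2.0944)

θ' = 2.0944 + 0.0·2.5 = 2.0944
ω = 0 → straight: x' = -5 + 1.0·cos(2.0944)·2.5 = -6.2500
y' = 0.5 + 1.0·sin(2.0944)·2.5 = 2.6651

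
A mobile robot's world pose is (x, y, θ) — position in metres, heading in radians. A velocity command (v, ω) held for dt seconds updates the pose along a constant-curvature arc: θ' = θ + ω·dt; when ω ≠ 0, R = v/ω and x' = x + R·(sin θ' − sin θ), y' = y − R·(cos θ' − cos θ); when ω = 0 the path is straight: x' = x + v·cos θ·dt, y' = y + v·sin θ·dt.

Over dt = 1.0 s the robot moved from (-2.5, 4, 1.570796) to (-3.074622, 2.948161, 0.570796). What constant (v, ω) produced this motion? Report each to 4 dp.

v = -1.2500, ω = -1.0000

Δθ = 0.570796 − 1.570796 = -1.000000
ω = Δθ/dt = -1.000000/1.0 = -1.0000
R = −Δy/(cos θ' − cos θ) = 1.2500
v = R·ω = 1.2500·-1.0000 = -1.2500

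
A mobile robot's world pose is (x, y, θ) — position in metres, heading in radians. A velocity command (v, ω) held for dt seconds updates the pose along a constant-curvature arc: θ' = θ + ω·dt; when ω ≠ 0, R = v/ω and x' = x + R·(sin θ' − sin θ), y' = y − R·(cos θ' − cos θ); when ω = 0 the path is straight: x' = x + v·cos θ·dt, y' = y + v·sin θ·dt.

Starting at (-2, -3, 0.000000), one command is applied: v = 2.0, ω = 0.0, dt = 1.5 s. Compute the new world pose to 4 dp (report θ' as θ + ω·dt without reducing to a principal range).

(1.0000, -3.0000, 0.0000)

θ' = 0.0000 + 0.0·1.5 = 0.0000
ω = 0 → straight: x' = -2 + 2.0·cos(0.0000)·1.5 = 1.0000
y' = -3 + 2.0·sin(0.0000)·1.5 = -3.0000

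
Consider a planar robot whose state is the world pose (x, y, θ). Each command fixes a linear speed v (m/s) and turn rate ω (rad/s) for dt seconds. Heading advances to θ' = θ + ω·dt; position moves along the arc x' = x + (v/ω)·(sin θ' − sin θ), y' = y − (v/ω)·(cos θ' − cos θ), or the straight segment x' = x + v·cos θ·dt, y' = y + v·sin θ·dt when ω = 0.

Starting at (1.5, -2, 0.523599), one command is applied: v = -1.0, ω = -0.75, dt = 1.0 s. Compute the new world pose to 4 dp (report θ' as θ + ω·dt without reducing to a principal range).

θ' = 0.5236 + -0.75·1.0 = -0.2264
R = v/ω = -1.0/-0.75 = 1.3333
x' = 1.5 + 1.3333·(sin -0.2264 − sin 0.5236) = 0.5340
y' = -2 − 1.3333·(cos -0.2264 − cos 0.5236) = -2.1446

(0.5340, -2.1446, -0.2264)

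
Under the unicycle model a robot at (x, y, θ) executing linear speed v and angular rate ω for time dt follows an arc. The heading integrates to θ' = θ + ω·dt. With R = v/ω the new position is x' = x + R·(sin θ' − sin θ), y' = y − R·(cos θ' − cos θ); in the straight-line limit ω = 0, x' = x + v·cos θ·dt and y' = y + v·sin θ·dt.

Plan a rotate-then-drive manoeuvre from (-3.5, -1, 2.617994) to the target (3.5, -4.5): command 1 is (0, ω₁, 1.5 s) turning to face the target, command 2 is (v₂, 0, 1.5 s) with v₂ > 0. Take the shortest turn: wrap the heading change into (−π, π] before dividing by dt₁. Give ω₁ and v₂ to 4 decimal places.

heading to target = atan2(-4.5−-1, 3.5−-3.5) = -0.4636
Δθ = wrap(-0.4636 − 2.6180) = -3.0816; ω₁ = Δθ/dt₁ = -2.0544
distance = √((3.5−-3.5)² + (-4.5−-1)²) = 7.8262; v₂ = distance/dt₂ = 5.2175

ω₁ = -2.0544, v₂ = 5.2175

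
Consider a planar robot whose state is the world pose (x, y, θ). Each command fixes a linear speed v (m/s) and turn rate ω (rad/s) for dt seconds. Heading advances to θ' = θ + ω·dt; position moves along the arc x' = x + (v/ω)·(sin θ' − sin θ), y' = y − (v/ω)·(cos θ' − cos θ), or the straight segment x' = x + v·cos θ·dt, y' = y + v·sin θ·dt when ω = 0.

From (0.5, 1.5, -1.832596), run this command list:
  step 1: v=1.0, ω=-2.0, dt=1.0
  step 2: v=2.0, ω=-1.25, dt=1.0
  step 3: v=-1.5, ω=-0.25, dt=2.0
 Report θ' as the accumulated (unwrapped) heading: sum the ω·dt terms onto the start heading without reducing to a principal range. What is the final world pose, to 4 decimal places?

(-2.4990, 0.6400, -5.5826)

step 1: θ'=-3.8326 (R=-0.5000) → pose (-0.3016, 1.2441, -3.8326)
step 2: θ'=-5.0826 (R=-1.6000) → pose (-0.7735, 3.0560, -5.0826)
step 3: θ'=-5.5826 (R=6.0000) → pose (-2.4990, 0.6400, -5.5826)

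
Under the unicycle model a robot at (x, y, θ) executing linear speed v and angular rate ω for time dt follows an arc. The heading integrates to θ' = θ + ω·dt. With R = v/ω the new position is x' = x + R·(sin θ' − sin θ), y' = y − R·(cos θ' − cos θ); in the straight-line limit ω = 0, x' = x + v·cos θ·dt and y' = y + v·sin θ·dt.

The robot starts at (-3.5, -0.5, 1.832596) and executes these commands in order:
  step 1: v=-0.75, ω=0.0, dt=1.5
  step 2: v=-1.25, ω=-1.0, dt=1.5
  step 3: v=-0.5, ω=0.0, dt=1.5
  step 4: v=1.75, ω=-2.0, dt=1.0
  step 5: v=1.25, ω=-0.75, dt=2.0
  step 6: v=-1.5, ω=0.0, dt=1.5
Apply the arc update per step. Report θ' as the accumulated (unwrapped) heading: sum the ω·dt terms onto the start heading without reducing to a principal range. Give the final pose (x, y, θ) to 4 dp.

(-3.0131, -5.8114, -3.1674)

step 1: θ'=1.8326 (straight) → pose (-3.2088, -1.5867, 1.8326)
step 2: θ'=0.3326 (R=1.2500) → pose (-4.0081, -3.0917, 0.3326)
step 3: θ'=0.3326 (straight) → pose (-4.7170, -3.3366, 0.3326)
step 4: θ'=-1.6674 (R=-0.8750) → pose (-3.5604, -4.2480, -1.6674)
step 5: θ'=-3.1674 (R=-1.6667) → pose (-5.2623, -5.7534, -3.1674)
step 6: θ'=-3.1674 (straight) → pose (-3.0131, -5.8114, -3.1674)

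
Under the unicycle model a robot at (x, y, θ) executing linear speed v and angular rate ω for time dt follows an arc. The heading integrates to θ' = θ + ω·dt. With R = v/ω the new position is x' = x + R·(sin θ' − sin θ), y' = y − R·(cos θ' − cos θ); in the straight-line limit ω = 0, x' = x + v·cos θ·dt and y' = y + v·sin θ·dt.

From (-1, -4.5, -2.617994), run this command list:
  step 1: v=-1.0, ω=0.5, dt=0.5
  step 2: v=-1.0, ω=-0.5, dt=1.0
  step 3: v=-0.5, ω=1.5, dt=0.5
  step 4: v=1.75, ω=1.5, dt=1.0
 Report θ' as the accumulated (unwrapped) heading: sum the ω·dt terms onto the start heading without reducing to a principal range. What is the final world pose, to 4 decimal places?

(0.7694, -5.1143, -0.6180)

step 1: θ'=-2.3680 (R=-2.0000) → pose (-0.6026, -4.1988, -2.3680)
step 2: θ'=-2.8680 (R=2.0000) → pose (0.2545, -3.7039, -2.8680)
step 3: θ'=-2.1180 (R=-0.3333) → pose (0.4491, -3.5564, -2.1180)
step 4: θ'=-0.6180 (R=1.1667) → pose (0.7694, -5.1143, -0.6180)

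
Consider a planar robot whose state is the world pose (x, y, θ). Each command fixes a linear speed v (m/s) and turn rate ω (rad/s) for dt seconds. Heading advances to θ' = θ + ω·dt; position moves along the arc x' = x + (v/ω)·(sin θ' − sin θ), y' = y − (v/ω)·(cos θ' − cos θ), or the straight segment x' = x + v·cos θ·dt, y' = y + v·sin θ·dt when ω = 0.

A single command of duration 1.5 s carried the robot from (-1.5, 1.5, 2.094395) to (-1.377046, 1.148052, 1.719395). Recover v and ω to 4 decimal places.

Δθ = 1.719395 − 2.094395 = -0.375000
ω = Δθ/dt = -0.375000/1.5 = -0.2500
R = −Δy/(cos θ' − cos θ) = 1.0000
v = R·ω = 1.0000·-0.2500 = -0.2500

v = -0.2500, ω = -0.2500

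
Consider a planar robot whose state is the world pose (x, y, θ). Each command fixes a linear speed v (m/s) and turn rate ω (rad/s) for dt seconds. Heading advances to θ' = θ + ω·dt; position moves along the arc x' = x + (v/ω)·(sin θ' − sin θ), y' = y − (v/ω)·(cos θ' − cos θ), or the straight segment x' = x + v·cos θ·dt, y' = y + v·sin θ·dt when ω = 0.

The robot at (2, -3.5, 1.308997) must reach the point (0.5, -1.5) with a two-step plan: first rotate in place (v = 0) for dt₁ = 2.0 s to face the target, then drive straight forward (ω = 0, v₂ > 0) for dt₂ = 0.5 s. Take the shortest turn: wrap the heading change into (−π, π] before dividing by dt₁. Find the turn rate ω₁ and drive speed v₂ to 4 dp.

heading to target = atan2(-1.5−-3.5, 0.5−2) = 2.2143
Δθ = wrap(2.2143 − 1.3090) = 0.9053; ω₁ = Δθ/dt₁ = 0.4527
distance = √((0.5−2)² + (-1.5−-3.5)²) = 2.5000; v₂ = distance/dt₂ = 5.0000

ω₁ = 0.4527, v₂ = 5.0000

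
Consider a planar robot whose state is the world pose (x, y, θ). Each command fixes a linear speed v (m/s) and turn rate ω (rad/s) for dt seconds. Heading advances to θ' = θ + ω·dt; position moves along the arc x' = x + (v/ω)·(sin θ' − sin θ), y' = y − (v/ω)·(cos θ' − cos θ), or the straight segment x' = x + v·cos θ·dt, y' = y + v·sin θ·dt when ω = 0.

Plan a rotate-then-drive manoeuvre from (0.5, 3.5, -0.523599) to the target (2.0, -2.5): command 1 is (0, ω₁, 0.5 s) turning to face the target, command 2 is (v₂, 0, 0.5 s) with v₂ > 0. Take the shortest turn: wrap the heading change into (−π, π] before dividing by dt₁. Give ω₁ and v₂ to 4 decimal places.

heading to target = atan2(-2.5−3.5, 2−0.5) = -1.3258
Δθ = wrap(-1.3258 − -0.5236) = -0.8022; ω₁ = Δθ/dt₁ = -1.6044
distance = √((2−0.5)² + (-2.5−3.5)²) = 6.1847; v₂ = distance/dt₂ = 12.3693

ω₁ = -1.6044, v₂ = 12.3693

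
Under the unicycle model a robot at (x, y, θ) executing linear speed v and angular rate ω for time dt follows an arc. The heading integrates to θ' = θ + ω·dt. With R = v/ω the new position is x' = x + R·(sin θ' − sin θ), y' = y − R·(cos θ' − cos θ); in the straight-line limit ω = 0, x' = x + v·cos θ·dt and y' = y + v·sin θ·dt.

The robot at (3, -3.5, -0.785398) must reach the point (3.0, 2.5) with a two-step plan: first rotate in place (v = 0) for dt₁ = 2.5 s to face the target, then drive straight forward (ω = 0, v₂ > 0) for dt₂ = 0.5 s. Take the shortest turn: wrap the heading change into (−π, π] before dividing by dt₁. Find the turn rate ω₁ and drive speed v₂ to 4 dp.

ω₁ = 0.9425, v₂ = 12.0000

heading to target = atan2(2.5−-3.5, 3−3) = 1.5708
Δθ = wrap(1.5708 − -0.7854) = 2.3562; ω₁ = Δθ/dt₁ = 0.9425
distance = √((3−3)² + (2.5−-3.5)²) = 6.0000; v₂ = distance/dt₂ = 12.0000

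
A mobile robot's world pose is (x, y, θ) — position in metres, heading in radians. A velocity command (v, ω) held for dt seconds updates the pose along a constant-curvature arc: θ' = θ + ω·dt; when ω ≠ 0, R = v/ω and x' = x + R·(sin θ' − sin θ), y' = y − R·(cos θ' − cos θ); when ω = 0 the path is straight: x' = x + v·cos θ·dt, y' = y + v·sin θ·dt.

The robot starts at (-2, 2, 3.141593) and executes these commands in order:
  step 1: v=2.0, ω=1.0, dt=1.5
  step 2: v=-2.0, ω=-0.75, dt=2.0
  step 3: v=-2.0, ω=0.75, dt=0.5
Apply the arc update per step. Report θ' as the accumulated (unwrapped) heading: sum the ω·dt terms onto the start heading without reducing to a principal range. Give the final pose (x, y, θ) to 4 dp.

step 1: θ'=4.6416 (R=2.0000) → pose (-3.9950, 0.1415, 4.6416)
step 2: θ'=3.1416 (R=2.6667) → pose (-1.3350, 2.6195, 3.1416)
step 3: θ'=3.5166 (R=-2.6667) → pose (-0.3583, 2.8048, 3.5166)

(-0.3583, 2.8048, 3.5166)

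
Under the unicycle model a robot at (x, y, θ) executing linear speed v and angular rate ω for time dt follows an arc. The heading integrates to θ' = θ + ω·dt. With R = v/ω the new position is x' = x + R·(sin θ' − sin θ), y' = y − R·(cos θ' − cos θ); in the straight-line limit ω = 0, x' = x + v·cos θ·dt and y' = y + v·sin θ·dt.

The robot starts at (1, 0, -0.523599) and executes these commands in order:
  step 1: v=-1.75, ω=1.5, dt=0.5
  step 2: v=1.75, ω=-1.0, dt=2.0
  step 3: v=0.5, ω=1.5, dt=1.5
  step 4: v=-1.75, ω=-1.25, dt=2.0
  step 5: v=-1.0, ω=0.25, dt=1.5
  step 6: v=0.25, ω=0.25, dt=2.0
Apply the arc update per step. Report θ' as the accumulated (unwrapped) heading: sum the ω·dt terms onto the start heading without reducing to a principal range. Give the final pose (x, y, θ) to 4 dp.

step 1: θ'=0.2264 (R=-1.1667) → pose (0.1548, 0.1265, 0.2264)
step 2: θ'=-1.7736 (R=-1.7500) → pose (2.2617, -1.9313, -1.7736)
step 3: θ'=0.4764 (R=0.3333) → pose (2.7411, -2.2946, 0.4764)
step 4: θ'=-2.0236 (R=1.4000) → pose (0.8402, -0.4380, -2.0236)
step 5: θ'=-1.6486 (R=-4.0000) → pose (1.2312, 1.0010, -1.6486)
step 6: θ'=-1.1486 (R=1.0000) → pose (1.3160, 0.5135, -1.1486)

(1.3160, 0.5135, -1.1486)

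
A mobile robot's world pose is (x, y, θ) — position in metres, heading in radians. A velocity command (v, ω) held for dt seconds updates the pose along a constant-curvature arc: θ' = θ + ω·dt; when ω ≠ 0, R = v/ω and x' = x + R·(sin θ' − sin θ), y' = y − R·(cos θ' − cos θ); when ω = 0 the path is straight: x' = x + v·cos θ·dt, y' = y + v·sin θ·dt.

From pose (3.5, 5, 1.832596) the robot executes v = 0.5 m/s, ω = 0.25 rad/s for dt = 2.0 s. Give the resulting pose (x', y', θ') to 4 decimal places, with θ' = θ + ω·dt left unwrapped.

(3.0153, 5.8628, 2.3326)

θ' = 1.8326 + 0.25·2.0 = 2.3326
R = v/ω = 0.5/0.25 = 2.0000
x' = 3.5 + 2.0000·(sin 2.3326 − sin 1.8326) = 3.0153
y' = 5 − 2.0000·(cos 2.3326 − cos 1.8326) = 5.8628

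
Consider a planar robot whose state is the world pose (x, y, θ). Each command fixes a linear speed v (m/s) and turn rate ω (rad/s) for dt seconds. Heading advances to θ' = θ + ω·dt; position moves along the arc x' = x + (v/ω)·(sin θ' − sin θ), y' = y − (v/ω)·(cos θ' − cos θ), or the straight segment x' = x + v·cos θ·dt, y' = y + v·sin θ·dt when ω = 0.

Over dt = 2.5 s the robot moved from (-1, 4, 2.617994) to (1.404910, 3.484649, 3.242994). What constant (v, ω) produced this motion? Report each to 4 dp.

Δθ = 3.242994 − 2.617994 = 0.625000
ω = Δθ/dt = 0.625000/2.5 = 0.2500
R = Δx/(sin θ' − sin θ) = -4.0000
v = R·ω = -4.0000·0.2500 = -1.0000

v = -1.0000, ω = 0.2500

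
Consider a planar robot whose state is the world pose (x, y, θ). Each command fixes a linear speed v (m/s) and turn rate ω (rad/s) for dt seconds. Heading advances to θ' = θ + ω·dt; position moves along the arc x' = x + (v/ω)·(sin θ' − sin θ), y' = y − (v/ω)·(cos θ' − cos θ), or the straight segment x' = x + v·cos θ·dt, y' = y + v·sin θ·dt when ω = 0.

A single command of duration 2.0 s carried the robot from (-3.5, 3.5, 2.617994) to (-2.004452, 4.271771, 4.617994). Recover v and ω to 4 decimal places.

Δθ = 4.617994 − 2.617994 = 2.000000
ω = Δθ/dt = 2.000000/2.0 = 1.0000
R = Δx/(sin θ' − sin θ) = -1.0000
v = R·ω = -1.0000·1.0000 = -1.0000

v = -1.0000, ω = 1.0000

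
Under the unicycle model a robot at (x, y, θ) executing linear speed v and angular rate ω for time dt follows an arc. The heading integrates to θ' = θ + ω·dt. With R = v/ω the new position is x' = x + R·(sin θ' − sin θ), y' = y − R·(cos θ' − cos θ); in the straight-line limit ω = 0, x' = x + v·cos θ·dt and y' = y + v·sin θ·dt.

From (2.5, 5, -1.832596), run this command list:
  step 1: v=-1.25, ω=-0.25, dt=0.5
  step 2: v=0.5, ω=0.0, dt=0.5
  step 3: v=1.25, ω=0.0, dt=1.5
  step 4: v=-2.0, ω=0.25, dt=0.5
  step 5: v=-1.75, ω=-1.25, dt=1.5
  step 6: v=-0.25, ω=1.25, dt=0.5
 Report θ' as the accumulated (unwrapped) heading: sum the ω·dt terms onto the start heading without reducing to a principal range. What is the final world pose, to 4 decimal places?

step 1: θ'=-1.9576 (R=5.0000) → pose (2.6990, 5.5920, -1.9576)
step 2: θ'=-1.9576 (straight) → pose (2.6047, 5.3605, -1.9576)
step 3: θ'=-1.9576 (straight) → pose (1.8974, 3.6240, -1.9576)
step 4: θ'=-1.8326 (R=-8.0000) → pose (2.2159, 4.5713, -1.8326)
step 5: θ'=-3.7076 (R=1.4000) → pose (4.3189, 5.3906, -3.7076)
step 6: θ'=-3.0826 (R=-0.2000) → pose (4.4380, 5.3598, -3.0826)

(4.4380, 5.3598, -3.0826)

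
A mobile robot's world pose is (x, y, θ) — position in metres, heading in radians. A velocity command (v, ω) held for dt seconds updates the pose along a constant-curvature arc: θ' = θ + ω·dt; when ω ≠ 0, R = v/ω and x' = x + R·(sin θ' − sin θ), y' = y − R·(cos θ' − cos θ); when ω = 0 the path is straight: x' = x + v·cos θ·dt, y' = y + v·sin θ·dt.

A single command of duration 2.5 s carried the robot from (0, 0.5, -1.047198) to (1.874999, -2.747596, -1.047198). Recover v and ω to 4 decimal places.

v = 1.5000, ω = 0.0000

Δθ = -1.047198 − -1.047198 = 0.000000
ω = Δθ/dt = 0.000000/2.5 = 0.0000
ω = 0 → v = (Δx·cos θ + Δy·sin θ)/dt = 1.5000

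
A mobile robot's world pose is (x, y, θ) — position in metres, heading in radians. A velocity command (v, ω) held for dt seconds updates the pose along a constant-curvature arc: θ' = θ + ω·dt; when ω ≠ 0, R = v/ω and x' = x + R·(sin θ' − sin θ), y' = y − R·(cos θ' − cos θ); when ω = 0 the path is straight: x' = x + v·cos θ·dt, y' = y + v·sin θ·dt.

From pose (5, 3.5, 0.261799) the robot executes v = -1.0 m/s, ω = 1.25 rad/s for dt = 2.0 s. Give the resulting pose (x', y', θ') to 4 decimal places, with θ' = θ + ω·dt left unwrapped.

θ' = 0.2618 + 1.25·2.0 = 2.7618
R = v/ω = -1.0/1.25 = -0.8000
x' = 5 + -0.8000·(sin 2.7618 − sin 0.2618) = 4.9105
y' = 3.5 − -0.8000·(cos 2.7618 − cos 0.2618) = 1.9843

(4.9105, 1.9843, 2.7618)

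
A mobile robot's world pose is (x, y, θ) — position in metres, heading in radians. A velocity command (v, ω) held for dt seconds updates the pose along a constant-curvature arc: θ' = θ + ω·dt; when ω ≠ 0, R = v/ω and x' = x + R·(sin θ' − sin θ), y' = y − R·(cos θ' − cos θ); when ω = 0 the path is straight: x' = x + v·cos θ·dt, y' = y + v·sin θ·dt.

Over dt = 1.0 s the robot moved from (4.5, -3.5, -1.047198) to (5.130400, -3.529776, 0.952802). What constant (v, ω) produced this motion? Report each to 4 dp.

v = 0.7500, ω = 2.0000

Δθ = 0.952802 − -1.047198 = 2.000000
ω = Δθ/dt = 2.000000/1.0 = 2.0000
R = Δx/(sin θ' − sin θ) = 0.3750
v = R·ω = 0.3750·2.0000 = 0.7500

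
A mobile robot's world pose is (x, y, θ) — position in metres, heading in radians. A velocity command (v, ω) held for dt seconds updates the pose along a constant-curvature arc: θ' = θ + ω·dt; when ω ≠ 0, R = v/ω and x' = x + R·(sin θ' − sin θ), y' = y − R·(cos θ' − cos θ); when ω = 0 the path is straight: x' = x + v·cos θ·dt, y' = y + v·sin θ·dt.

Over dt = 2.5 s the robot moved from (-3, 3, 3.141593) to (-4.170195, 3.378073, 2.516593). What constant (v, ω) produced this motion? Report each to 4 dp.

Δθ = 2.516593 − 3.141593 = -0.625000
ω = Δθ/dt = -0.625000/2.5 = -0.2500
R = Δx/(sin θ' − sin θ) = -2.0000
v = R·ω = -2.0000·-0.2500 = 0.5000

v = 0.5000, ω = -0.2500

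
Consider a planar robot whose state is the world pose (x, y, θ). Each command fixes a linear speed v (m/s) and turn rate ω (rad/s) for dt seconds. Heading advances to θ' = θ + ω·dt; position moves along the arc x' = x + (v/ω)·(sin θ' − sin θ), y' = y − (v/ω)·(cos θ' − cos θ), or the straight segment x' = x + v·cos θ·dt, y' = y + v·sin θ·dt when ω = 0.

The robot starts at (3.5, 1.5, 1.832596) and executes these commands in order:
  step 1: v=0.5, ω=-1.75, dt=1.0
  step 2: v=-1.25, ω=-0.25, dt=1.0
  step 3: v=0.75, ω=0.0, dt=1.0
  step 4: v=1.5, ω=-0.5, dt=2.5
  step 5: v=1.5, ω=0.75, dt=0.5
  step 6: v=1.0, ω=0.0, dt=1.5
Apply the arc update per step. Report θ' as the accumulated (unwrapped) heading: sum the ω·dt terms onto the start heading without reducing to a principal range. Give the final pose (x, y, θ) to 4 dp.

(6.7167, -2.7113, -1.0424)

step 1: θ'=0.0826 (R=-0.2857) → pose (3.7524, 1.8587, 0.0826)
step 2: θ'=-0.1674 (R=5.0000) → pose (2.5068, 1.9115, -0.1674)
step 3: θ'=-0.1674 (straight) → pose (3.2463, 1.7866, -0.1674)
step 4: θ'=-1.4174 (R=-3.0000) → pose (5.7112, -0.7131, -1.4174)
step 5: θ'=-1.0424 (R=2.0000) → pose (5.9605, -1.4158, -1.0424)
step 6: θ'=-1.0424 (straight) → pose (6.7167, -2.7113, -1.0424)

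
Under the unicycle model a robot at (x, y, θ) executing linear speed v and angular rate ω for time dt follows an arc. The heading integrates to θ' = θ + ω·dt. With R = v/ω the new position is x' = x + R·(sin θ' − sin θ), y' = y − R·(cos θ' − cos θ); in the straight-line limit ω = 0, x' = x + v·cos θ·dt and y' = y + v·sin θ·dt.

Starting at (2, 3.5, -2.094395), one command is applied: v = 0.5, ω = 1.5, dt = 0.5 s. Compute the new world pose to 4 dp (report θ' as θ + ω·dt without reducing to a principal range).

(1.9638, 3.2585, -1.3444)

θ' = -2.0944 + 1.5·0.5 = -1.3444
R = v/ω = 0.5/1.5 = 0.3333
x' = 2 + 0.3333·(sin -1.3444 − sin -2.0944) = 1.9638
y' = 3.5 − 0.3333·(cos -1.3444 − cos -2.0944) = 3.2585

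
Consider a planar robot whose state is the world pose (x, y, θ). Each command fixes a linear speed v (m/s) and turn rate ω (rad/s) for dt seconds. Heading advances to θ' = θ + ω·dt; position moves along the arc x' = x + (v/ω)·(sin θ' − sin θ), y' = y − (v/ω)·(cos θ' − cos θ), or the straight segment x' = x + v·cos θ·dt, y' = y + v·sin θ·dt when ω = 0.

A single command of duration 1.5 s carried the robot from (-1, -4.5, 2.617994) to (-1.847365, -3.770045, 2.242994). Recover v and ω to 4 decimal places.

v = 0.7500, ω = -0.2500

Δθ = 2.242994 − 2.617994 = -0.375000
ω = Δθ/dt = -0.375000/1.5 = -0.2500
R = Δx/(sin θ' − sin θ) = -3.0000
v = R·ω = -3.0000·-0.2500 = 0.7500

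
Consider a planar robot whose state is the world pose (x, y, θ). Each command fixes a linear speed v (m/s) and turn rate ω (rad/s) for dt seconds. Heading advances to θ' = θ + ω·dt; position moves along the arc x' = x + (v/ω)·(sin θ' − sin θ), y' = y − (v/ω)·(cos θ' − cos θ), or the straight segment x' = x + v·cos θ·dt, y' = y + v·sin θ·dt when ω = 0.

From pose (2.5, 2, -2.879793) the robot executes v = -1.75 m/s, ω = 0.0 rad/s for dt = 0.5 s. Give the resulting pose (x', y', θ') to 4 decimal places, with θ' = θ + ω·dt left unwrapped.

(3.3452, 2.2265, -2.8798)

θ' = -2.8798 + 0.0·0.5 = -2.8798
ω = 0 → straight: x' = 2.5 + -1.75·cos(-2.8798)·0.5 = 3.3452
y' = 2 + -1.75·sin(-2.8798)·0.5 = 2.2265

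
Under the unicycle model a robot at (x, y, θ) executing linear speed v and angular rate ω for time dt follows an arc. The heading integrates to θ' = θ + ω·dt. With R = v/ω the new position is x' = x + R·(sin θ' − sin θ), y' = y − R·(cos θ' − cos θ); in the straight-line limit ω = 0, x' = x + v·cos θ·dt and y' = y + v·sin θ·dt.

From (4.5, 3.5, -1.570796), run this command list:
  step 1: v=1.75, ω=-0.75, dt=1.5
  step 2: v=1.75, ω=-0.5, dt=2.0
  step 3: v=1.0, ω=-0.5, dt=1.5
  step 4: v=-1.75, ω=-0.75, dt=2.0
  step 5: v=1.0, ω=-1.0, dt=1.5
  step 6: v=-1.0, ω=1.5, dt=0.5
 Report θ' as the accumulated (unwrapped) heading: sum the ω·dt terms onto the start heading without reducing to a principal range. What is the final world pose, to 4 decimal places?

step 1: θ'=-2.6958 (R=-2.3333) → pose (3.1727, 1.3947, -2.6958)
step 2: θ'=-3.6958 (R=-3.5000) → pose (-0.1783, 1.5765, -3.6958)
step 3: θ'=-4.4458 (R=-2.0000) → pose (-1.0551, 2.7503, -4.4458)
step 4: θ'=-5.9458 (R=2.3333) → pose (-2.5336, -0.0662, -5.9458)
step 5: θ'=-7.4458 (R=-1.0000) → pose (-1.2848, -0.6129, -7.4458)
step 6: θ'=-6.6958 (R=-0.6667) → pose (-1.6293, -0.2668, -6.6958)

(-1.6293, -0.2668, -6.6958)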